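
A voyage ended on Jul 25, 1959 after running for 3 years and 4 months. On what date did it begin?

Going back 3 years and 4 months from July 25, 1959.
-3 years → 1956; month 7 − 4 = 3 → March 1956.
Day 25 is valid in March, giving March 25, 1956.

March 25, 1956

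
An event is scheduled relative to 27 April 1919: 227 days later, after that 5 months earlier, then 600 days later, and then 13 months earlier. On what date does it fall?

February 1, 1920

Advancing 227 days from April 27, 1919:
April has 30 days, so 30 − 27 = 3 days remain after April 27, 1919; 227 − 3 = 224 left.
May 1919 has 31 days: 224 − 31 = 193 left.
June 1919 has 30 days: 193 − 30 = 163 left.
July 1919 has 31 days: 163 − 31 = 132 left.
August 1919 has 31 days: 132 − 31 = 101 left.
September 1919 has 30 days: 101 − 30 = 71 left.
October 1919 has 31 days: 71 − 31 = 40 left.
November 1919 has 30 days: 40 − 30 = 10 left.
10 days into December 1919 → December 10, 1919.
Subtracting 5 months from December 10, 1919:
month 12 − 5 = 7 → July 1919.
Day 10 is valid in July, giving July 10, 1919.
Advancing 600 days from July 10, 1919:
July has 31 days, so 31 − 10 = 21 days remain after July 10, 1919; 600 − 21 = 579 left.
August 1919 has 31 days: 579 − 31 = 548 left.
September 1919 has 30 days: 548 − 30 = 518 left.
October 1919 has 31 days: 518 − 31 = 487 left.
November 1919 has 30 days: 487 − 30 = 457 left.
December 1919 has 31 days: 457 − 31 = 426 left.
January 1920 has 31 days: 426 − 31 = 395 left.
February 1920 has 29 days (1920 is a leap year): 395 − 29 = 366 left.
March 1920 has 31 days: 366 − 31 = 335 left.
April 1920 has 30 days: 335 − 30 = 305 left.
May 1920 has 31 days: 305 − 31 = 274 left.
June 1920 has 30 days: 274 − 30 = 244 left.
July 1920 has 31 days: 244 − 31 = 213 left.
August 1920 has 31 days: 213 − 31 = 182 left.
September 1920 has 30 days: 182 − 30 = 152 left.
October 1920 has 31 days: 152 − 31 = 121 left.
November 1920 has 30 days: 121 − 30 = 91 left.
December 1920 has 31 days: 91 − 31 = 60 left.
January 1921 has 31 days: 60 − 31 = 29 left.
February 1921 has 28 days (1921 is not a leap year): 29 − 28 = 1 left.
1 day into March 1921 → March 1, 1921.
Counting back 13 months from March 1, 1921:
month 3 − 13 = -10, which is month 2 of year 1920 → February 1920.
Day 1 is valid in February, giving February 1, 1920.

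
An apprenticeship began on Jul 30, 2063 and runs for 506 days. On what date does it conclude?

December 17, 2064

Advancing 506 days from July 30, 2063.
July has 31 days, so 31 − 30 = 1 day remains after July 30, 2063; 506 − 1 = 505 left.
August 2063 has 31 days: 505 − 31 = 474 left.
September 2063 has 30 days: 474 − 30 = 444 left.
October 2063 has 31 days: 444 − 31 = 413 left.
November 2063 has 30 days: 413 − 30 = 383 left.
December 2063 has 31 days: 383 − 31 = 352 left.
January 2064 has 31 days: 352 − 31 = 321 left.
February 2064 has 29 days (2064 is a leap year): 321 − 29 = 292 left.
March 2064 has 31 days: 292 − 31 = 261 left.
April 2064 has 30 days: 261 − 30 = 231 left.
May 2064 has 31 days: 231 − 31 = 200 left.
June 2064 has 30 days: 200 − 30 = 170 left.
July 2064 has 31 days: 170 − 31 = 139 left.
August 2064 has 31 days: 139 − 31 = 108 left.
September 2064 has 30 days: 108 − 30 = 78 left.
October 2064 has 31 days: 78 − 31 = 47 left.
November 2064 has 30 days: 47 − 30 = 17 left.
17 days into December 2064 → December 17, 2064.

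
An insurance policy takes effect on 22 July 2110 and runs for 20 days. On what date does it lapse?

August 11, 2110

Advancing 20 days from July 22, 2110.
July has 31 days, so 31 − 22 = 9 days remain after July 22, 2110; 20 − 9 = 11 left.
11 days into August 2110 → August 11, 2110.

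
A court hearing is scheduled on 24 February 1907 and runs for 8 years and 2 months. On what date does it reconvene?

April 24, 1915

Adding 8 years and 2 months from February 24, 1907.
+8 years → 1915; month 2 + 2 = 4 → April 1915.
Day 24 is valid in April, giving April 24, 1915.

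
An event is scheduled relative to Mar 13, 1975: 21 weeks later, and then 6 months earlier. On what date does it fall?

Advancing 21 weeks (= 147 days) from March 13, 1975:
March has 31 days, so 31 − 13 = 18 days remain after March 13, 1975; 147 − 18 = 129 left.
April 1975 has 30 days: 129 − 30 = 99 left.
May 1975 has 31 days: 99 − 31 = 68 left.
June 1975 has 30 days: 68 − 30 = 38 left.
July 1975 has 31 days: 38 − 31 = 7 left.
7 days into August 1975 → August 7, 1975.
Subtracting 6 months from August 7, 1975:
month 8 − 6 = 2 → February 1975.
Day 7 is valid in February, giving February 7, 1975.

February 7, 1975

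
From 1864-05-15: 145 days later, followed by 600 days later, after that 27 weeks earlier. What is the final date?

Advancing 145 days from May 15, 1864:
May has 31 days, so 31 − 15 = 16 days remain after May 15, 1864; 145 − 16 = 129 left.
June 1864 has 30 days: 129 − 30 = 99 left.
July 1864 has 31 days: 99 − 31 = 68 left.
August 1864 has 31 days: 68 − 31 = 37 left.
September 1864 has 30 days: 37 − 30 = 7 left.
7 days into October 1864 → October 7, 1864.
Advancing 600 days from October 7, 1864:
October has 31 days, so 31 − 7 = 24 days remain after October 7, 1864; 600 − 24 = 576 left.
November 1864 has 30 days: 576 − 30 = 546 left.
December 1864 has 31 days: 546 − 31 = 515 left.
January 1865 has 31 days: 515 − 31 = 484 left.
February 1865 has 28 days (1865 is not a leap year): 484 − 28 = 456 left.
March 1865 has 31 days: 456 − 31 = 425 left.
April 1865 has 30 days: 425 − 30 = 395 left.
May 1865 has 31 days: 395 − 31 = 364 left.
June 1865 has 30 days: 364 − 30 = 334 left.
July 1865 has 31 days: 334 − 31 = 303 left.
August 1865 has 31 days: 303 − 31 = 272 left.
September 1865 has 30 days: 272 − 30 = 242 left.
October 1865 has 31 days: 242 − 31 = 211 left.
November 1865 has 30 days: 211 − 30 = 181 left.
December 1865 has 31 days: 181 − 31 = 150 left.
January 1866 has 31 days: 150 − 31 = 119 left.
February 1866 has 28 days (1866 is not a leap year): 119 − 28 = 91 left.
March 1866 has 31 days: 91 − 31 = 60 left.
April 1866 has 30 days: 60 − 30 = 30 left.
30 days into May 1866 → May 30, 1866.
Going back 27 weeks (= 189 days) from May 30, 1866:
Going back 30 days from May 30, 1866 reaches the end of the previous month; 189 − 30 = 159 left.
April 1866 has 30 days: 159 − 30 = 129 left.
March 1866 has 31 days: 129 − 31 = 98 left.
February 1866 has 28 days (1866 is not a leap year): 98 − 28 = 70 left.
January 1866 has 31 days: 70 − 31 = 39 left.
December 1865 has 31 days: 39 − 31 = 8 left.
November 1865 has 30 days; 30 − 8 = 22 → November 22, 1865.

November 22, 1865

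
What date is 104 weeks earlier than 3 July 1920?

July 6, 1918

Going back 104 weeks = 728 days from July 3, 1920.
Going back 3 days from July 3, 1920 reaches the end of the previous month; 728 − 3 = 725 left.
June 1920 has 30 days: 725 − 30 = 695 left.
May 1920 has 31 days: 695 − 31 = 664 left.
April 1920 has 30 days: 664 − 30 = 634 left.
March 1920 has 31 days: 634 − 31 = 603 left.
February 1920 has 29 days (1920 is a leap year): 603 − 29 = 574 left.
January 1920 has 31 days: 574 − 31 = 543 left.
December 1919 has 31 days: 543 − 31 = 512 left.
November 1919 has 30 days: 512 − 30 = 482 left.
October 1919 has 31 days: 482 − 31 = 451 left.
September 1919 has 30 days: 451 − 30 = 421 left.
August 1919 has 31 days: 421 − 31 = 390 left.
July 1919 has 31 days: 390 − 31 = 359 left.
June 1919 has 30 days: 359 − 30 = 329 left.
May 1919 has 31 days: 329 − 31 = 298 left.
April 1919 has 30 days: 298 − 30 = 268 left.
March 1919 has 31 days: 268 − 31 = 237 left.
February 1919 has 28 days (1919 is not a leap year): 237 − 28 = 209 left.
January 1919 has 31 days: 209 − 31 = 178 left.
December 1918 has 31 days: 178 − 31 = 147 left.
November 1918 has 30 days: 147 − 30 = 117 left.
October 1918 has 31 days: 117 − 31 = 86 left.
September 1918 has 30 days: 86 − 30 = 56 left.
August 1918 has 31 days: 56 − 31 = 25 left.
July 1918 has 31 days; 31 − 25 = 6 → July 6, 1918.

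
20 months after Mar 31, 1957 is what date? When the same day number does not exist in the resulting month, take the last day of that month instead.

Advancing 20 months from March 31, 1957.
month 3 + 20 = 23, which is month 11 of year 1958 → November 1958.
November 1958 has only 30 days and the start was day 31, so the date clamps to November 30, 1958.

November 30, 1958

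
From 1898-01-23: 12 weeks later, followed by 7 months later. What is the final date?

November 17, 1898

Adding 12 weeks (= 84 days) from January 23, 1898:
January has 31 days, so 31 − 23 = 8 days remain after January 23, 1898; 84 − 8 = 76 left.
February 1898 has 28 days (1898 is not a leap year): 76 − 28 = 48 left.
March 1898 has 31 days: 48 − 31 = 17 left.
17 days into April 1898 → April 17, 1898.
Counting forward 7 months from April 17, 1898:
month 4 + 7 = 11 → November 1898.
Day 17 is valid in November, giving November 17, 1898.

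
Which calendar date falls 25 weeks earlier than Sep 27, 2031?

April 5, 2031

Going back 25 weeks = 175 days from September 27, 2031.
Going back 27 days from September 27, 2031 reaches the end of the previous month; 175 − 27 = 148 left.
August 2031 has 31 days: 148 − 31 = 117 left.
July 2031 has 31 days: 117 − 31 = 86 left.
June 2031 has 30 days: 86 − 30 = 56 left.
May 2031 has 31 days: 56 − 31 = 25 left.
April 2031 has 30 days; 30 − 25 = 5 → April 5, 2031.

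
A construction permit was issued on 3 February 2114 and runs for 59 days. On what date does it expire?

Adding 59 days from February 3, 2114.
February has 28 days, so 28 − 3 = 25 days remain after February 3, 2114; 59 − 25 = 34 left.
March 2114 has 31 days: 34 − 31 = 3 left.
3 days into April 2114 → April 3, 2114.

April 3, 2114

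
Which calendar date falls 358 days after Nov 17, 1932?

Adding 358 days from November 17, 1932.
November has 30 days, so 30 − 17 = 13 days remain after November 17, 1932; 358 − 13 = 345 left.
December 1932 has 31 days: 345 − 31 = 314 left.
January 1933 has 31 days: 314 − 31 = 283 left.
February 1933 has 28 days (1933 is not a leap year): 283 − 28 = 255 left.
March 1933 has 31 days: 255 − 31 = 224 left.
April 1933 has 30 days: 224 − 30 = 194 left.
May 1933 has 31 days: 194 − 31 = 163 left.
June 1933 has 30 days: 163 − 30 = 133 left.
July 1933 has 31 days: 133 − 31 = 102 left.
August 1933 has 31 days: 102 − 31 = 71 left.
September 1933 has 30 days: 71 − 30 = 41 left.
October 1933 has 31 days: 41 − 31 = 10 left.
10 days into November 1933 → November 10, 1933.

November 10, 1933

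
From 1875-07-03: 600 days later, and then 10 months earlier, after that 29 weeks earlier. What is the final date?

Advancing 600 days from July 3, 1875:
July has 31 days, so 31 − 3 = 28 days remain after July 3, 1875; 600 − 28 = 572 left.
August 1875 has 31 days: 572 − 31 = 541 left.
September 1875 has 30 days: 541 − 30 = 511 left.
October 1875 has 31 days: 511 − 31 = 480 left.
November 1875 has 30 days: 480 − 30 = 450 left.
December 1875 has 31 days: 450 − 31 = 419 left.
January 1876 has 31 days: 419 − 31 = 388 left.
February 1876 has 29 days (1876 is a leap year): 388 − 29 = 359 left.
March 1876 has 31 days: 359 − 31 = 328 left.
April 1876 has 30 days: 328 − 30 = 298 left.
May 1876 has 31 days: 298 − 31 = 267 left.
June 1876 has 30 days: 267 − 30 = 237 left.
July 1876 has 31 days: 237 − 31 = 206 left.
August 1876 has 31 days: 206 − 31 = 175 left.
September 1876 has 30 days: 175 − 30 = 145 left.
October 1876 has 31 days: 145 − 31 = 114 left.
November 1876 has 30 days: 114 − 30 = 84 left.
December 1876 has 31 days: 84 − 31 = 53 left.
January 1877 has 31 days: 53 − 31 = 22 left.
22 days into February 1877 → February 22, 1877.
Counting back 10 months from February 22, 1877:
month 2 − 10 = -8, which is month 4 of year 1876 → April 1876.
Day 22 is valid in April, giving April 22, 1876.
Counting back 29 weeks (= 203 days) from April 22, 1876:
Going back 22 days from April 22, 1876 reaches the end of the previous month; 203 − 22 = 181 left.
March 1876 has 31 days: 181 − 31 = 150 left.
February 1876 has 29 days (1876 is a leap year): 150 − 29 = 121 left.
January 1876 has 31 days: 121 − 31 = 90 left.
December 1875 has 31 days: 90 − 31 = 59 left.
November 1875 has 30 days: 59 − 30 = 29 left.
October 1875 has 31 days; 31 − 29 = 2 → October 2, 1875.

October 2, 1875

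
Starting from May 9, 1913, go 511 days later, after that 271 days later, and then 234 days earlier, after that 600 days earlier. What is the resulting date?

March 18, 1913

Advancing 511 days from May 9, 1913:
May has 31 days, so 31 − 9 = 22 days remain after May 9, 1913; 511 − 22 = 489 left.
June 1913 has 30 days: 489 − 30 = 459 left.
July 1913 has 31 days: 459 − 31 = 428 left.
August 1913 has 31 days: 428 − 31 = 397 left.
September 1913 has 30 days: 397 − 30 = 367 left.
October 1913 has 31 days: 367 − 31 = 336 left.
November 1913 has 30 days: 336 − 30 = 306 left.
December 1913 has 31 days: 306 − 31 = 275 left.
January 1914 has 31 days: 275 − 31 = 244 left.
February 1914 has 28 days (1914 is not a leap year): 244 − 28 = 216 left.
March 1914 has 31 days: 216 − 31 = 185 left.
April 1914 has 30 days: 185 − 30 = 155 left.
May 1914 has 31 days: 155 − 31 = 124 left.
June 1914 has 30 days: 124 − 30 = 94 left.
July 1914 has 31 days: 94 − 31 = 63 left.
August 1914 has 31 days: 63 − 31 = 32 left.
September 1914 has 30 days: 32 − 30 = 2 left.
2 days into October 1914 → October 2, 1914.
Adding 271 days from October 2, 1914:
October has 31 days, so 31 − 2 = 29 days remain after October 2, 1914; 271 − 29 = 242 left.
November 1914 has 30 days: 242 − 30 = 212 left.
December 1914 has 31 days: 212 − 31 = 181 left.
January 1915 has 31 days: 181 − 31 = 150 left.
February 1915 has 28 days (1915 is not a leap year): 150 − 28 = 122 left.
March 1915 has 31 days: 122 − 31 = 91 left.
April 1915 has 30 days: 91 − 30 = 61 left.
May 1915 has 31 days: 61 − 31 = 30 left.
30 days into June 1915 → June 30, 1915.
Subtracting 234 days from June 30, 1915:
Going back 30 days from June 30, 1915 reaches the end of the previous month; 234 − 30 = 204 left.
May 1915 has 31 days: 204 − 31 = 173 left.
April 1915 has 30 days: 173 − 30 = 143 left.
March 1915 has 31 days: 143 − 31 = 112 left.
February 1915 has 28 days (1915 is not a leap year): 112 − 28 = 84 left.
January 1915 has 31 days: 84 − 31 = 53 left.
December 1914 has 31 days: 53 − 31 = 22 left.
November 1914 has 30 days; 30 − 22 = 8 → November 8, 1914.
Subtracting 600 days from November 8, 1914:
Going back 8 days from November 8, 1914 reaches the end of the previous month; 600 − 8 = 592 left.
October 1914 has 31 days: 592 − 31 = 561 left.
September 1914 has 30 days: 561 − 30 = 531 left.
August 1914 has 31 days: 531 − 31 = 500 left.
July 1914 has 31 days: 500 − 31 = 469 left.
June 1914 has 30 days: 469 − 30 = 439 left.
May 1914 has 31 days: 439 − 31 = 408 left.
April 1914 has 30 days: 408 − 30 = 378 left.
March 1914 has 31 days: 378 − 31 = 347 left.
February 1914 has 28 days (1914 is not a leap year): 347 − 28 = 319 left.
January 1914 has 31 days: 319 − 31 = 288 left.
December 1913 has 31 days: 288 − 31 = 257 left.
November 1913 has 30 days: 257 − 30 = 227 left.
October 1913 has 31 days: 227 − 31 = 196 left.
September 1913 has 30 days: 196 − 30 = 166 left.
August 1913 has 31 days: 166 − 31 = 135 left.
July 1913 has 31 days: 135 − 31 = 104 left.
June 1913 has 30 days: 104 − 30 = 74 left.
May 1913 has 31 days: 74 − 31 = 43 left.
April 1913 has 30 days: 43 − 30 = 13 left.
March 1913 has 31 days; 31 − 13 = 18 → March 18, 1913.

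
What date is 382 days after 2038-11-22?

December 9, 2039

Advancing 382 days from November 22, 2038.
November has 30 days, so 30 − 22 = 8 days remain after November 22, 2038; 382 − 8 = 374 left.
December 2038 has 31 days: 374 − 31 = 343 left.
January 2039 has 31 days: 343 − 31 = 312 left.
February 2039 has 28 days (2039 is not a leap year): 312 − 28 = 284 left.
March 2039 has 31 days: 284 − 31 = 253 left.
April 2039 has 30 days: 253 − 30 = 223 left.
May 2039 has 31 days: 223 − 31 = 192 left.
June 2039 has 30 days: 192 − 30 = 162 left.
July 2039 has 31 days: 162 − 31 = 131 left.
August 2039 has 31 days: 131 − 31 = 100 left.
September 2039 has 30 days: 100 − 30 = 70 left.
October 2039 has 31 days: 70 − 31 = 39 left.
November 2039 has 30 days: 39 − 30 = 9 left.
9 days into December 2039 → December 9, 2039.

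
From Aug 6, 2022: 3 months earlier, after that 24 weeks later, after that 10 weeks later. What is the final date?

December 30, 2022

Counting back 3 months from August 6, 2022:
month 8 − 3 = 5 → May 2022.
Day 6 is valid in May, giving May 6, 2022.
Counting forward 24 weeks (= 168 days) from May 6, 2022:
May has 31 days, so 31 − 6 = 25 days remain after May 6, 2022; 168 − 25 = 143 left.
June 2022 has 30 days: 143 − 30 = 113 left.
July 2022 has 31 days: 113 − 31 = 82 left.
August 2022 has 31 days: 82 − 31 = 51 left.
September 2022 has 30 days: 51 − 30 = 21 left.
21 days into October 2022 → October 21, 2022.
Counting forward 10 weeks (= 70 days) from October 21, 2022:
October has 31 days, so 31 − 21 = 10 days remain after October 21, 2022; 70 − 10 = 60 left.
November 2022 has 30 days: 60 − 30 = 30 left.
30 days into December 2022 → December 30, 2022.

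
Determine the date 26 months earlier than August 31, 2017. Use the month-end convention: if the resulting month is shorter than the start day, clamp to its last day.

June 30, 2015

Going back 26 months from August 31, 2017.
month 8 − 26 = -18, which is month 6 of year 2015 → June 2015.
June 2015 has only 30 days and the start was day 31, so the date clamps to June 30, 2015.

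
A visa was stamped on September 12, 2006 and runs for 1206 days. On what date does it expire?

Adding 1206 days from September 12, 2006.
September has 30 days, so 30 − 12 = 18 days remain after September 12, 2006; 1206 − 18 = 1188 left.
October 2006 has 31 days: 1188 − 31 = 1157 left.
November 2006 has 30 days: 1157 − 30 = 1127 left.
December 2006 has 31 days: 1127 − 31 = 1096 left.
January 2007 has 31 days: 1096 − 31 = 1065 left.
February 2007 has 28 days (2007 is not a leap year): 1065 − 28 = 1037 left.
March 2007 has 31 days: 1037 − 31 = 1006 left.
April 2007 has 30 days: 1006 − 30 = 976 left.
May 2007 has 31 days: 976 − 31 = 945 left.
June 2007 has 30 days: 945 − 30 = 915 left.
July 2007 has 31 days: 915 − 31 = 884 left.
August 2007 has 31 days: 884 − 31 = 853 left.
September 2007 has 30 days: 853 − 30 = 823 left.
October 2007 has 31 days: 823 − 31 = 792 left.
November 2007 has 30 days: 792 − 30 = 762 left.
December 2007 has 31 days: 762 − 31 = 731 left.
January 2008 has 31 days: 731 − 31 = 700 left.
February 2008 has 29 days (2008 is a leap year): 700 − 29 = 671 left.
March 2008 has 31 days: 671 − 31 = 640 left.
April 2008 has 30 days: 640 − 30 = 610 left.
May 2008 has 31 days: 610 − 31 = 579 left.
June 2008 has 30 days: 579 − 30 = 549 left.
July 2008 has 31 days: 549 − 31 = 518 left.
August 2008 has 31 days: 518 − 31 = 487 left.
September 2008 has 30 days: 487 − 30 = 457 left.
October 2008 has 31 days: 457 − 31 = 426 left.
November 2008 has 30 days: 426 − 30 = 396 left.
December 2008 has 31 days: 396 − 31 = 365 left.
January 2009 has 31 days: 365 − 31 = 334 left.
February 2009 has 28 days (2009 is not a leap year): 334 − 28 = 306 left.
March 2009 has 31 days: 306 − 31 = 275 left.
April 2009 has 30 days: 275 − 30 = 245 left.
May 2009 has 31 days: 245 − 31 = 214 left.
June 2009 has 30 days: 214 − 30 = 184 left.
July 2009 has 31 days: 184 − 31 = 153 left.
August 2009 has 31 days: 153 − 31 = 122 left.
September 2009 has 30 days: 122 − 30 = 92 left.
October 2009 has 31 days: 92 − 31 = 61 left.
November 2009 has 30 days: 61 − 30 = 31 left.
31 days into December 2009 → December 31, 2009.

December 31, 2009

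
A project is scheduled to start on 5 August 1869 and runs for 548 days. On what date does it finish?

February 4, 1871

Adding 548 days from August 5, 1869.
August has 31 days, so 31 − 5 = 26 days remain after August 5, 1869; 548 − 26 = 522 left.
September 1869 has 30 days: 522 − 30 = 492 left.
October 1869 has 31 days: 492 − 31 = 461 left.
November 1869 has 30 days: 461 − 30 = 431 left.
December 1869 has 31 days: 431 − 31 = 400 left.
January 1870 has 31 days: 400 − 31 = 369 left.
February 1870 has 28 days (1870 is not a leap year): 369 − 28 = 341 left.
March 1870 has 31 days: 341 − 31 = 310 left.
April 1870 has 30 days: 310 − 30 = 280 left.
May 1870 has 31 days: 280 − 31 = 249 left.
June 1870 has 30 days: 249 − 30 = 219 left.
July 1870 has 31 days: 219 − 31 = 188 left.
August 1870 has 31 days: 188 − 31 = 157 left.
September 1870 has 30 days: 157 − 30 = 127 left.
October 1870 has 31 days: 127 − 31 = 96 left.
November 1870 has 30 days: 96 − 30 = 66 left.
December 1870 has 31 days: 66 − 31 = 35 left.
January 1871 has 31 days: 35 − 31 = 4 left.
4 days into February 1871 → February 4, 1871.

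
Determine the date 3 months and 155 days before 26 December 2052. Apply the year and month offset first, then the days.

Subtracting 3 months and 155 days from December 26, 2052: first the month/year part, then the days.
month 12 − 3 = 9 → September 2052.
Day 26 is valid in September, giving September 26, 2052.
Now subtract 155 days from September 26, 2052.
Going back 26 days from September 26, 2052 reaches the end of the previous month; 155 − 26 = 129 left.
August 2052 has 31 days: 129 − 31 = 98 left.
July 2052 has 31 days: 98 − 31 = 67 left.
June 2052 has 30 days: 67 − 30 = 37 left.
May 2052 has 31 days: 37 − 31 = 6 left.
April 2052 has 30 days; 30 − 6 = 24 → April 24, 2052.

April 24, 2052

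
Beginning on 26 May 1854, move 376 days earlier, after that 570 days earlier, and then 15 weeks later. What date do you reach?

Going back 376 days from May 26, 1854:
Going back 26 days from May 26, 1854 reaches the end of the previous month; 376 − 26 = 350 left.
April 1854 has 30 days: 350 − 30 = 320 left.
March 1854 has 31 days: 320 − 31 = 289 left.
February 1854 has 28 days (1854 is not a leap year): 289 − 28 = 261 left.
January 1854 has 31 days: 261 − 31 = 230 left.
December 1853 has 31 days: 230 − 31 = 199 left.
November 1853 has 30 days: 199 − 30 = 169 left.
October 1853 has 31 days: 169 − 31 = 138 left.
September 1853 has 30 days: 138 − 30 = 108 left.
August 1853 has 31 days: 108 − 31 = 77 left.
July 1853 has 31 days: 77 − 31 = 46 left.
June 1853 has 30 days: 46 − 30 = 16 left.
May 1853 has 31 days; 31 − 16 = 15 → May 15, 1853.
Going back 570 days from May 15, 1853:
Going back 15 days from May 15, 1853 reaches the end of the previous month; 570 − 15 = 555 left.
April 1853 has 30 days: 555 − 30 = 525 left.
March 1853 has 31 days: 525 − 31 = 494 left.
February 1853 has 28 days (1853 is not a leap year): 494 − 28 = 466 left.
January 1853 has 31 days: 466 − 31 = 435 left.
December 1852 has 31 days: 435 − 31 = 404 left.
November 1852 has 30 days: 404 − 30 = 374 left.
October 1852 has 31 days: 374 − 31 = 343 left.
September 1852 has 30 days: 343 − 30 = 313 left.
August 1852 has 31 days: 313 − 31 = 282 left.
July 1852 has 31 days: 282 − 31 = 251 left.
June 1852 has 30 days: 251 − 30 = 221 left.
May 1852 has 31 days: 221 − 31 = 190 left.
April 1852 has 30 days: 190 − 30 = 160 left.
March 1852 has 31 days: 160 − 31 = 129 left.
February 1852 has 29 days (1852 is a leap year): 129 − 29 = 100 left.
January 1852 has 31 days: 100 − 31 = 69 left.
December 1851 has 31 days: 69 − 31 = 38 left.
November 1851 has 30 days: 38 − 30 = 8 left.
October 1851 has 31 days; 31 − 8 = 23 → October 23, 1851.
Advancing 15 weeks (= 105 days) from October 23, 1851:
October has 31 days, so 31 − 23 = 8 days remain after October 23, 1851; 105 − 8 = 97 left.
November 1851 has 30 days: 97 − 30 = 67 left.
December 1851 has 31 days: 67 − 31 = 36 left.
January 1852 has 31 days: 36 − 31 = 5 left.
5 days into February 1852 → February 5, 1852.

February 5, 1852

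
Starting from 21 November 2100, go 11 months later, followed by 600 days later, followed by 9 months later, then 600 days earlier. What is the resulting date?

Advancing 11 months from November 21, 2100:
month 11 + 11 = 22, which is month 10 of year 2101 → October 2101.
Day 21 is valid in October, giving October 21, 2101.
Counting forward 600 days from October 21, 2101:
October has 31 days, so 31 − 21 = 10 days remain after October 21, 2101; 600 − 10 = 590 left.
November 2101 has 30 days: 590 − 30 = 560 left.
December 2101 has 31 days: 560 − 31 = 529 left.
January 2102 has 31 days: 529 − 31 = 498 left.
February 2102 has 28 days (2102 is not a leap year): 498 − 28 = 470 left.
March 2102 has 31 days: 470 − 31 = 439 left.
April 2102 has 30 days: 439 − 30 = 409 left.
May 2102 has 31 days: 409 − 31 = 378 left.
June 2102 has 30 days: 378 − 30 = 348 left.
July 2102 has 31 days: 348 − 31 = 317 left.
August 2102 has 31 days: 317 − 31 = 286 left.
September 2102 has 30 days: 286 − 30 = 256 left.
October 2102 has 31 days: 256 − 31 = 225 left.
November 2102 has 30 days: 225 − 30 = 195 left.
December 2102 has 31 days: 195 − 31 = 164 left.
January 2103 has 31 days: 164 − 31 = 133 left.
February 2103 has 28 days (2103 is not a leap year): 133 − 28 = 105 left.
March 2103 has 31 days: 105 − 31 = 74 left.
April 2103 has 30 days: 74 − 30 = 44 left.
May 2103 has 31 days: 44 − 31 = 13 left.
13 days into June 2103 → June 13, 2103.
Advancing 9 months from June 13, 2103:
month 6 + 9 = 15, which is month 3 of year 2104 → March 2104.
Day 13 is valid in March, giving March 13, 2104.
Counting back 600 days from March 13, 2104:
Going back 13 days from March 13, 2104 reaches the end of the previous month; 600 − 13 = 587 left.
February 2104 has 29 days (2104 is a leap year): 587 − 29 = 558 left.
January 2104 has 31 days: 558 − 31 = 527 left.
December 2103 has 31 days: 527 − 31 = 496 left.
November 2103 has 30 days: 496 − 30 = 466 left.
October 2103 has 31 days: 466 − 31 = 435 left.
September 2103 has 30 days: 435 − 30 = 405 left.
August 2103 has 31 days: 405 − 31 = 374 left.
July 2103 has 31 days: 374 − 31 = 343 left.
June 2103 has 30 days: 343 − 30 = 313 left.
May 2103 has 31 days: 313 − 31 = 282 left.
April 2103 has 30 days: 282 − 30 = 252 left.
March 2103 has 31 days: 252 − 31 = 221 left.
February 2103 has 28 days (2103 is not a leap year): 221 − 28 = 193 left.
January 2103 has 31 days: 193 − 31 = 162 left.
December 2102 has 31 days: 162 − 31 = 131 left.
November 2102 has 30 days: 131 − 30 = 101 left.
October 2102 has 31 days: 101 − 31 = 70 left.
September 2102 has 30 days: 70 − 30 = 40 left.
August 2102 has 31 days: 40 − 31 = 9 left.
July 2102 has 31 days; 31 − 9 = 22 → July 22, 2102.

July 22, 2102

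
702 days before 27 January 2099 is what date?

Counting back 702 days from January 27, 2099.
Going back 27 days from January 27, 2099 reaches the end of the previous month; 702 − 27 = 675 left.
December 2098 has 31 days: 675 − 31 = 644 left.
November 2098 has 30 days: 644 − 30 = 614 left.
October 2098 has 31 days: 614 − 31 = 583 left.
September 2098 has 30 days: 583 − 30 = 553 left.
August 2098 has 31 days: 553 − 31 = 522 left.
July 2098 has 31 days: 522 − 31 = 491 left.
June 2098 has 30 days: 491 − 30 = 461 left.
May 2098 has 31 days: 461 − 31 = 430 left.
April 2098 has 30 days: 430 − 30 = 400 left.
March 2098 has 31 days: 400 − 31 = 369 left.
February 2098 has 28 days (2098 is not a leap year): 369 − 28 = 341 left.
January 2098 has 31 days: 341 − 31 = 310 left.
December 2097 has 31 days: 310 − 31 = 279 left.
November 2097 has 30 days: 279 − 30 = 249 left.
October 2097 has 31 days: 249 − 31 = 218 left.
September 2097 has 30 days: 218 − 30 = 188 left.
August 2097 has 31 days: 188 − 31 = 157 left.
July 2097 has 31 days: 157 − 31 = 126 left.
June 2097 has 30 days: 126 − 30 = 96 left.
May 2097 has 31 days: 96 − 31 = 65 left.
April 2097 has 30 days: 65 − 30 = 35 left.
March 2097 has 31 days: 35 − 31 = 4 left.
February 2097 has 28 days; 28 − 4 = 24 → February 24, 2097.

February 24, 2097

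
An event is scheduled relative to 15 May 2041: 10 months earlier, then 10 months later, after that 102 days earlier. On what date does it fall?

Subtracting 10 months from May 15, 2041:
month 5 − 10 = -5, which is month 7 of year 2040 → July 2040.
Day 15 is valid in July, giving July 15, 2040.
Adding 10 months from July 15, 2040:
month 7 + 10 = 17, which is month 5 of year 2041 → May 2041.
Day 15 is valid in May, giving May 15, 2041.
Going back 102 days from May 15, 2041:
Going back 15 days from May 15, 2041 reaches the end of the previous month; 102 − 15 = 87 left.
April 2041 has 30 days: 87 − 30 = 57 left.
March 2041 has 31 days: 57 − 31 = 26 left.
February 2041 has 28 days; 28 − 26 = 2 → February 2, 2041.

February 2, 2041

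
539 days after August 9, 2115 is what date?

January 29, 2117

Advancing 539 days from August 9, 2115.
August has 31 days, so 31 − 9 = 22 days remain after August 9, 2115; 539 − 22 = 517 left.
September 2115 has 30 days: 517 − 30 = 487 left.
October 2115 has 31 days: 487 − 31 = 456 left.
November 2115 has 30 days: 456 − 30 = 426 left.
December 2115 has 31 days: 426 − 31 = 395 left.
January 2116 has 31 days: 395 − 31 = 364 left.
February 2116 has 29 days (2116 is a leap year): 364 − 29 = 335 left.
March 2116 has 31 days: 335 − 31 = 304 left.
April 2116 has 30 days: 304 − 30 = 274 left.
May 2116 has 31 days: 274 − 31 = 243 left.
June 2116 has 30 days: 243 − 30 = 213 left.
July 2116 has 31 days: 213 − 31 = 182 left.
August 2116 has 31 days: 182 − 31 = 151 left.
September 2116 has 30 days: 151 − 30 = 121 left.
October 2116 has 31 days: 121 − 31 = 90 left.
November 2116 has 30 days: 90 − 30 = 60 left.
December 2116 has 31 days: 60 − 31 = 29 left.
29 days into January 2117 → January 29, 2117.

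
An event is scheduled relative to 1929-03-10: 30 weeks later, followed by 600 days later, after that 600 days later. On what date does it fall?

Advancing 30 weeks (= 210 days) from March 10, 1929:
March has 31 days, so 31 − 10 = 21 days remain after March 10, 1929; 210 − 21 = 189 left.
April 1929 has 30 days: 189 − 30 = 159 left.
May 1929 has 31 days: 159 − 31 = 128 left.
June 1929 has 30 days: 128 − 30 = 98 left.
July 1929 has 31 days: 98 − 31 = 67 left.
August 1929 has 31 days: 67 − 31 = 36 left.
September 1929 has 30 days: 36 − 30 = 6 left.
6 days into October 1929 → October 6, 1929.
Counting forward 600 days from October 6, 1929:
October has 31 days, so 31 − 6 = 25 days remain after October 6, 1929; 600 − 25 = 575 left.
November 1929 has 30 days: 575 − 30 = 545 left.
December 1929 has 31 days: 545 − 31 = 514 left.
January 1930 has 31 days: 514 − 31 = 483 left.
February 1930 has 28 days (1930 is not a leap year): 483 − 28 = 455 left.
March 1930 has 31 days: 455 − 31 = 424 left.
April 1930 has 30 days: 424 − 30 = 394 left.
May 1930 has 31 days: 394 − 31 = 363 left.
June 1930 has 30 days: 363 − 30 = 333 left.
July 1930 has 31 days: 333 − 31 = 302 left.
August 1930 has 31 days: 302 − 31 = 271 left.
September 1930 has 30 days: 271 − 30 = 241 left.
October 1930 has 31 days: 241 − 31 = 210 left.
November 1930 has 30 days: 210 − 30 = 180 left.
December 1930 has 31 days: 180 − 31 = 149 left.
January 1931 has 31 days: 149 − 31 = 118 left.
February 1931 has 28 days (1931 is not a leap year): 118 − 28 = 90 left.
March 1931 has 31 days: 90 − 31 = 59 left.
April 1931 has 30 days: 59 − 30 = 29 left.
29 days into May 1931 → May 29, 1931.
Counting forward 600 days from May 29, 1931:
May has 31 days, so 31 − 29 = 2 days remain after May 29, 1931; 600 − 2 = 598 left.
June 1931 has 30 days: 598 − 30 = 568 left.
July 1931 has 31 days: 568 − 31 = 537 left.
August 1931 has 31 days: 537 − 31 = 506 left.
September 1931 has 30 days: 506 − 30 = 476 left.
October 1931 has 31 days: 476 − 31 = 445 left.
November 1931 has 30 days: 445 − 30 = 415 left.
December 1931 has 31 days: 415 − 31 = 384 left.
January 1932 has 31 days: 384 − 31 = 353 left.
February 1932 has 29 days (1932 is a leap year): 353 − 29 = 324 left.
March 1932 has 31 days: 324 − 31 = 293 left.
April 1932 has 30 days: 293 − 30 = 263 left.
May 1932 has 31 days: 263 − 31 = 232 left.
June 1932 has 30 days: 232 − 30 = 202 left.
July 1932 has 31 days: 202 − 31 = 171 left.
August 1932 has 31 days: 171 − 31 = 140 left.
September 1932 has 30 days: 140 − 30 = 110 left.
October 1932 has 31 days: 110 − 31 = 79 left.
November 1932 has 30 days: 79 − 30 = 49 left.
December 1932 has 31 days: 49 − 31 = 18 left.
18 days into January 1933 → January 18, 1933.

January 18, 1933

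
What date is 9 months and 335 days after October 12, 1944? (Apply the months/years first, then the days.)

June 12, 1946

Advancing 9 months and 335 days from October 12, 1944: first the month/year part, then the days.
month 10 + 9 = 19, which is month 7 of year 1945 → July 1945.
Day 12 is valid in July, giving July 12, 1945.
Now add 335 days from July 12, 1945.
July has 31 days, so 31 − 12 = 19 days remain after July 12, 1945; 335 − 19 = 316 left.
August 1945 has 31 days: 316 − 31 = 285 left.
September 1945 has 30 days: 285 − 30 = 255 left.
October 1945 has 31 days: 255 − 31 = 224 left.
November 1945 has 30 days: 224 − 30 = 194 left.
December 1945 has 31 days: 194 − 31 = 163 left.
January 1946 has 31 days: 163 − 31 = 132 left.
February 1946 has 28 days (1946 is not a leap year): 132 − 28 = 104 left.
March 1946 has 31 days: 104 − 31 = 73 left.
April 1946 has 30 days: 73 − 30 = 43 left.
May 1946 has 31 days: 43 − 31 = 12 left.
12 days into June 1946 → June 12, 1946.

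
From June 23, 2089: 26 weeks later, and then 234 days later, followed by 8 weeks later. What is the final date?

Counting forward 26 weeks (= 182 days) from June 23, 2089:
June has 30 days, so 30 − 23 = 7 days remain after June 23, 2089; 182 − 7 = 175 left.
July 2089 has 31 days: 175 − 31 = 144 left.
August 2089 has 31 days: 144 − 31 = 113 left.
September 2089 has 30 days: 113 − 30 = 83 left.
October 2089 has 31 days: 83 − 31 = 52 left.
November 2089 has 30 days: 52 − 30 = 22 left.
22 days into December 2089 → December 22, 2089.
Advancing 234 days from December 22, 2089:
December has 31 days, so 31 − 22 = 9 days remain after December 22, 2089; 234 − 9 = 225 left.
January 2090 has 31 days: 225 − 31 = 194 left.
February 2090 has 28 days (2090 is not a leap year): 194 − 28 = 166 left.
March 2090 has 31 days: 166 − 31 = 135 left.
April 2090 has 30 days: 135 − 30 = 105 left.
May 2090 has 31 days: 105 − 31 = 74 left.
June 2090 has 30 days: 74 − 30 = 44 left.
July 2090 has 31 days: 44 − 31 = 13 left.
13 days into August 2090 → August 13, 2090.
Counting forward 8 weeks (= 56 days) from August 13, 2090:
August has 31 days, so 31 − 13 = 18 days remain after August 13, 2090; 56 − 18 = 38 left.
September 2090 has 30 days: 38 − 30 = 8 left.
8 days into October 2090 → October 8, 2090.

October 8, 2090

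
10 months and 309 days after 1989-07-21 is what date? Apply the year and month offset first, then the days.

Adding 10 months and 309 days from July 21, 1989: first the month/year part, then the days.
month 7 + 10 = 17, which is month 5 of year 1990 → May 1990.
Day 21 is valid in May, giving May 21, 1990.
Now add 309 days from May 21, 1990.
May has 31 days, so 31 − 21 = 10 days remain after May 21, 1990; 309 − 10 = 299 left.
June 1990 has 30 days: 299 − 30 = 269 left.
July 1990 has 31 days: 269 − 31 = 238 left.
August 1990 has 31 days: 238 − 31 = 207 left.
September 1990 has 30 days: 207 − 30 = 177 left.
October 1990 has 31 days: 177 − 31 = 146 left.
November 1990 has 30 days: 146 − 30 = 116 left.
December 1990 has 31 days: 116 − 31 = 85 left.
January 1991 has 31 days: 85 − 31 = 54 left.
February 1991 has 28 days (1991 is not a leap year): 54 − 28 = 26 left.
26 days into March 1991 → March 26, 1991.

March 26, 1991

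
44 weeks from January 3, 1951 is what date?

November 7, 1951

Counting forward 44 weeks = 308 days from January 3, 1951.
January has 31 days, so 31 − 3 = 28 days remain after January 3, 1951; 308 − 28 = 280 left.
February 1951 has 28 days (1951 is not a leap year): 280 − 28 = 252 left.
March 1951 has 31 days: 252 − 31 = 221 left.
April 1951 has 30 days: 221 − 30 = 191 left.
May 1951 has 31 days: 191 − 31 = 160 left.
June 1951 has 30 days: 160 − 30 = 130 left.
July 1951 has 31 days: 130 − 31 = 99 left.
August 1951 has 31 days: 99 − 31 = 68 left.
September 1951 has 30 days: 68 − 30 = 38 left.
October 1951 has 31 days: 38 − 31 = 7 left.
7 days into November 1951 → November 7, 1951.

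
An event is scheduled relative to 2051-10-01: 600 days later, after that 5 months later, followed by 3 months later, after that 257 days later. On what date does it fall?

October 7, 2054

Counting forward 600 days from October 1, 2051:
October has 31 days, so 31 − 1 = 30 days remain after October 1, 2051; 600 − 30 = 570 left.
November 2051 has 30 days: 570 − 30 = 540 left.
December 2051 has 31 days: 540 − 31 = 509 left.
January 2052 has 31 days: 509 − 31 = 478 left.
February 2052 has 29 days (2052 is a leap year): 478 − 29 = 449 left.
March 2052 has 31 days: 449 − 31 = 418 left.
April 2052 has 30 days: 418 − 30 = 388 left.
May 2052 has 31 days: 388 − 31 = 357 left.
June 2052 has 30 days: 357 − 30 = 327 left.
July 2052 has 31 days: 327 − 31 = 296 left.
August 2052 has 31 days: 296 − 31 = 265 left.
September 2052 has 30 days: 265 − 30 = 235 left.
October 2052 has 31 days: 235 − 31 = 204 left.
November 2052 has 30 days: 204 − 30 = 174 left.
December 2052 has 31 days: 174 − 31 = 143 left.
January 2053 has 31 days: 143 − 31 = 112 left.
February 2053 has 28 days (2053 is not a leap year): 112 − 28 = 84 left.
March 2053 has 31 days: 84 − 31 = 53 left.
April 2053 has 30 days: 53 − 30 = 23 left.
23 days into May 2053 → May 23, 2053.
Counting forward 5 months from May 23, 2053:
month 5 + 5 = 10 → October 2053.
Day 23 is valid in October, giving October 23, 2053.
Counting forward 3 months from October 23, 2053:
month 10 + 3 = 13, which is month 1 of year 2054 → January 2054.
Day 23 is valid in January, giving January 23, 2054.
Advancing 257 days from January 23, 2054:
January has 31 days, so 31 − 23 = 8 days remain after January 23, 2054; 257 − 8 = 249 left.
February 2054 has 28 days (2054 is not a leap year): 249 − 28 = 221 left.
March 2054 has 31 days: 221 − 31 = 190 left.
April 2054 has 30 days: 190 − 30 = 160 left.
May 2054 has 31 days: 160 − 31 = 129 left.
June 2054 has 30 days: 129 − 30 = 99 left.
July 2054 has 31 days: 99 − 31 = 68 left.
August 2054 has 31 days: 68 − 31 = 37 left.
September 2054 has 30 days: 37 − 30 = 7 left.
7 days into October 2054 → October 7, 2054.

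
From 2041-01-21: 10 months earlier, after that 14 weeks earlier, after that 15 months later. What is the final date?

March 14, 2041

Subtracting 10 months from January 21, 2041:
month 1 − 10 = -9, which is month 3 of year 2040 → March 2040.
Day 21 is valid in March, giving March 21, 2040.
Subtracting 14 weeks (= 98 days) from March 21, 2040:
Going back 21 days from March 21, 2040 reaches the end of the previous month; 98 − 21 = 77 left.
February 2040 has 29 days (2040 is a leap year): 77 − 29 = 48 left.
January 2040 has 31 days: 48 − 31 = 17 left.
December 2039 has 31 days; 31 − 17 = 14 → December 14, 2039.
Counting forward 15 months from December 14, 2039:
month 12 + 15 = 27, which is month 3 of year 2041 → March 2041.
Day 14 is valid in March, giving March 14, 2041.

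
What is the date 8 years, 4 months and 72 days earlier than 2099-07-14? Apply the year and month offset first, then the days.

Going back 8 years, 4 months and 72 days from July 14, 2099: first the month/year part, then the days.
-8 years → 2091; month 7 − 4 = 3 → March 2091.
Day 14 is valid in March, giving March 14, 2091.
Now subtract 72 days from March 14, 2091.
Going back 14 days from March 14, 2091 reaches the end of the previous month; 72 − 14 = 58 left.
February 2091 has 28 days (2091 is not a leap year): 58 − 28 = 30 left.
January 2091 has 31 days; 31 − 30 = 1 → January 1, 2091.

January 1, 2091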